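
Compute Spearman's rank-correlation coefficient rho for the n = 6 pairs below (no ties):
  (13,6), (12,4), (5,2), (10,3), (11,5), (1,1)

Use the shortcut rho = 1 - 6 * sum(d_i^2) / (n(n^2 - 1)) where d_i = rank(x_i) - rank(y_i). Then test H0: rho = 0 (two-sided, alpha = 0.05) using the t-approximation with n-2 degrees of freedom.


Step 1: Rank x and y separately (midranks; no ties here).
rank(x): 13->6, 12->5, 5->2, 10->3, 11->4, 1->1
rank(y): 6->6, 4->4, 2->2, 3->3, 5->5, 1->1
Step 2: d_i = R_x(i) - R_y(i); compute d_i^2.
  (6-6)^2=0, (5-4)^2=1, (2-2)^2=0, (3-3)^2=0, (4-5)^2=1, (1-1)^2=0
sum(d^2) = 2.
Step 3: rho = 1 - 6*2 / (6*(6^2 - 1)) = 1 - 12/210 = 0.942857.
Step 4: Under H0, t = rho * sqrt((n-2)/(1-rho^2)) = 5.6595 ~ t(4).
Step 5: Two-sided p-value from the t-distribution with 4 df = 0.004805.
Step 6: alpha = 0.05. reject H0.

rho = 0.9429, p = 0.004805, reject H0 at alpha = 0.05.


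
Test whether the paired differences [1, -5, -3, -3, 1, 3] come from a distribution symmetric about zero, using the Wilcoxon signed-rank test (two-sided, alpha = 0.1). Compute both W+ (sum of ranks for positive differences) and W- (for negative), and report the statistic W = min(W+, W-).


Step 1: Drop any zero differences (none here) and take |d_i|.
|d| = [1, 5, 3, 3, 1, 3]
Step 2: Midrank |d_i| (ties get averaged ranks).
ranks: |1|->1.5, |5|->6, |3|->4, |3|->4, |1|->1.5, |3|->4
Step 3: Attach original signs; sum ranks with positive sign and with negative sign.
W+ = 1.5 + 1.5 + 4 = 7
W- = 6 + 4 + 4 = 14
(Check: W+ + W- = 21 should equal n(n+1)/2 = 21.)
Step 4: Test statistic W = min(W+, W-) = 7.
Step 5: Ties in |d|, so use the tie-corrected normal approximation.
        E[W] = n(n+1)/4 = 6*7/4 = 10.5.
        Tie groups: |d|=1 (t=2), |d|=3 (t=3); sum(t^3 - t) = 30.
        Var[W] = n(n+1)(2n+1)/24 - sum(t^3-t)/48 = 546/24 - 30/48 = 22.125.
        z = (W - E[W]) / sqrt(Var[W]) = (7 - 10.5) / 4.7037 = -0.7441.
        Two-sided p = 2*Phi(z) = 0.456821.
Step 6: alpha = 0.1. fail to reject H0.

W+ = 7, W- = 14, W = min = 7, p = 0.456821, fail to reject H0.


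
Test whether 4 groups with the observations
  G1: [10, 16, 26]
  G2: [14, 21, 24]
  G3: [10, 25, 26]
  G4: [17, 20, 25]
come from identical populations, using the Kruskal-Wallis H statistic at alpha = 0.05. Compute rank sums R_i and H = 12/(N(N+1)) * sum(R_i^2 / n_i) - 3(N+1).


Step 1: Combine all N = 12 observations and assign midranks.
sorted (value, group, rank): (10,G1,1.5), (10,G3,1.5), (14,G2,3), (16,G1,4), (17,G4,5), (20,G4,6), (21,G2,7), (24,G2,8), (25,G3,9.5), (25,G4,9.5), (26,G1,11.5), (26,G3,11.5)
Step 2: Sum ranks within each group.
R_1 = 17 (n_1 = 3)
R_2 = 18 (n_2 = 3)
R_3 = 22.5 (n_3 = 3)
R_4 = 20.5 (n_4 = 3)
Step 3: H = 12/(N(N+1)) * sum(R_i^2/n_i) - 3(N+1)
     = 12/(12*13) * (17^2/3 + 18^2/3 + 22.5^2/3 + 20.5^2/3) - 3*13
     = 0.076923 * 513.167 - 39
     = 0.474359.
Step 4: Ties present; correction factor C = 1 - 18/(12^3 - 12) = 0.989510. Corrected H = 0.474359 / 0.989510 = 0.479388.
Step 5: Under H0, H ~ chi^2(3); p-value = 0.923396.
Step 6: alpha = 0.05. fail to reject H0.

H = 0.4794, df = 3, p = 0.923396, fail to reject H0.


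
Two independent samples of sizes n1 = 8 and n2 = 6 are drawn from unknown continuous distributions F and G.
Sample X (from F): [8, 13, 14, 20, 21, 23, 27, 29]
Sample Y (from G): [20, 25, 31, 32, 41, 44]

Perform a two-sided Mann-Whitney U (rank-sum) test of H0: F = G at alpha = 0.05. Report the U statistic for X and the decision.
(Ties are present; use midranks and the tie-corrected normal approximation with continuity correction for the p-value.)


Step 1: Combine and sort all 14 observations; assign midranks.
sorted (value, group): (8,X), (13,X), (14,X), (20,X), (20,Y), (21,X), (23,X), (25,Y), (27,X), (29,X), (31,Y), (32,Y), (41,Y), (44,Y)
ranks: 8->1, 13->2, 14->3, 20->4.5, 20->4.5, 21->6, 23->7, 25->8, 27->9, 29->10, 31->11, 32->12, 41->13, 44->14
Step 2: Rank sum for X: R1 = 1 + 2 + 3 + 4.5 + 6 + 7 + 9 + 10 = 42.5.
Step 3: U_X = R1 - n1(n1+1)/2 = 42.5 - 8*9/2 = 42.5 - 36 = 6.5.
       U_Y = n1*n2 - U_X = 48 - 6.5 = 41.5.
Step 4: Ties are present, so use the tie-corrected normal approximation (with continuity correction) for the p-value.
Step 5: p-value = 0.028013; compare to alpha = 0.05. reject H0.

U_X = 6.5, p = 0.028013, reject H0 at alpha = 0.05.


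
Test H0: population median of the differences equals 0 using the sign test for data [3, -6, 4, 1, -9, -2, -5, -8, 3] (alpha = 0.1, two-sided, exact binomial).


Step 1: Discard zero differences. Original n = 9; n_eff = number of nonzero differences = 9.
Nonzero differences (with sign): +3, -6, +4, +1, -9, -2, -5, -8, +3
Step 2: Count signs: positive = 4, negative = 5.
Step 3: Under H0: P(positive) = 0.5, so the number of positives S ~ Bin(9, 0.5).
Step 4: Two-sided exact p-value = sum of Bin(9,0.5) probabilities at or below the observed probability = 1.000000.
Step 5: alpha = 0.1. fail to reject H0.

n_eff = 9, pos = 4, neg = 5, p = 1.000000, fail to reject H0.


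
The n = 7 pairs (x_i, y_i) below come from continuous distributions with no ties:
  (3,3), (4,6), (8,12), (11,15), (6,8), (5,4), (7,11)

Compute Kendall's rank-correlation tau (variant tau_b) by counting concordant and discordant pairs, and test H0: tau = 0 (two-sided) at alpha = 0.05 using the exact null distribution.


Step 1: Enumerate the 21 unordered pairs (i,j) with i<j and classify each by sign(x_j-x_i) * sign(y_j-y_i).
  (1,2):dx=+1,dy=+3->C; (1,3):dx=+5,dy=+9->C; (1,4):dx=+8,dy=+12->C; (1,5):dx=+3,dy=+5->C
  (1,6):dx=+2,dy=+1->C; (1,7):dx=+4,dy=+8->C; (2,3):dx=+4,dy=+6->C; (2,4):dx=+7,dy=+9->C
  (2,5):dx=+2,dy=+2->C; (2,6):dx=+1,dy=-2->D; (2,7):dx=+3,dy=+5->C; (3,4):dx=+3,dy=+3->C
  (3,5):dx=-2,dy=-4->C; (3,6):dx=-3,dy=-8->C; (3,7):dx=-1,dy=-1->C; (4,5):dx=-5,dy=-7->C
  (4,6):dx=-6,dy=-11->C; (4,7):dx=-4,dy=-4->C; (5,6):dx=-1,dy=-4->C; (5,7):dx=+1,dy=+3->C
  (6,7):dx=+2,dy=+7->C
Step 2: C = 20, D = 1, total pairs = 21.
Step 3: tau = (C - D)/(n(n-1)/2) = (20 - 1)/21 = 0.904762.
Step 4: Exact two-sided p-value (enumerate n! = 5040 permutations of y under H0): p = 0.002778.
Step 5: alpha = 0.05. reject H0.

tau_b = 0.9048 (C=20, D=1), p = 0.002778, reject H0.


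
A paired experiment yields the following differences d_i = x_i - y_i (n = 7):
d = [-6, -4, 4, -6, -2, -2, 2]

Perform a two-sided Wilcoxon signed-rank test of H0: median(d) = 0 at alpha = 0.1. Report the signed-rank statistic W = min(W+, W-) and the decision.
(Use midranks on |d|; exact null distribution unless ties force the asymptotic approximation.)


Step 1: Drop any zero differences (none here) and take |d_i|.
|d| = [6, 4, 4, 6, 2, 2, 2]
Step 2: Midrank |d_i| (ties get averaged ranks).
ranks: |6|->6.5, |4|->4.5, |4|->4.5, |6|->6.5, |2|->2, |2|->2, |2|->2
Step 3: Attach original signs; sum ranks with positive sign and with negative sign.
W+ = 4.5 + 2 = 6.5
W- = 6.5 + 4.5 + 6.5 + 2 + 2 = 21.5
(Check: W+ + W- = 28 should equal n(n+1)/2 = 28.)
Step 4: Test statistic W = min(W+, W-) = 6.5.
Step 5: Ties in |d|, so use the tie-corrected normal approximation.
        E[W] = n(n+1)/4 = 7*8/4 = 14.
        Tie groups: |d|=2 (t=3), |d|=4 (t=2), |d|=6 (t=2); sum(t^3 - t) = 36.
        Var[W] = n(n+1)(2n+1)/24 - sum(t^3-t)/48 = 840/24 - 36/48 = 34.25.
        z = (W - E[W]) / sqrt(Var[W]) = (6.5 - 14) / 5.8523 = -1.2815.
        Two-sided p = 2*Phi(z) = 0.200005.
Step 6: alpha = 0.1. fail to reject H0.

W+ = 6.5, W- = 21.5, W = min = 6.5, p = 0.200005, fail to reject H0.


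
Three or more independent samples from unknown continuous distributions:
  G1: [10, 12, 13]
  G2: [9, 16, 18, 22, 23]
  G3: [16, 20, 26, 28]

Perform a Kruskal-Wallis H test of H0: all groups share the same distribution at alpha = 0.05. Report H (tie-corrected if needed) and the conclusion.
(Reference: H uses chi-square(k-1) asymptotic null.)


Step 1: Combine all N = 12 observations and assign midranks.
sorted (value, group, rank): (9,G2,1), (10,G1,2), (12,G1,3), (13,G1,4), (16,G2,5.5), (16,G3,5.5), (18,G2,7), (20,G3,8), (22,G2,9), (23,G2,10), (26,G3,11), (28,G3,12)
Step 2: Sum ranks within each group.
R_1 = 9 (n_1 = 3)
R_2 = 32.5 (n_2 = 5)
R_3 = 36.5 (n_3 = 4)
Step 3: H = 12/(N(N+1)) * sum(R_i^2/n_i) - 3(N+1)
     = 12/(12*13) * (9^2/3 + 32.5^2/5 + 36.5^2/4) - 3*13
     = 0.076923 * 571.312 - 39
     = 4.947115.
Step 4: Ties present; correction factor C = 1 - 6/(12^3 - 12) = 0.996503. Corrected H = 4.947115 / 0.996503 = 4.964474.
Step 5: Under H0, H ~ chi^2(2); p-value = 0.083556.
Step 6: alpha = 0.05. fail to reject H0.

H = 4.9645, df = 2, p = 0.083556, fail to reject H0.


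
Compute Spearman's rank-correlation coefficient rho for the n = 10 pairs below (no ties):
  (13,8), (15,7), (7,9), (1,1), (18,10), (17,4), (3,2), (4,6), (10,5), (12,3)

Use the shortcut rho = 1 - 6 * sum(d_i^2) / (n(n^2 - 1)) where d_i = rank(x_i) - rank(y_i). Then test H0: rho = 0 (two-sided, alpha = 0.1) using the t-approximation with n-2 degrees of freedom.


Step 1: Rank x and y separately (midranks; no ties here).
rank(x): 13->7, 15->8, 7->4, 1->1, 18->10, 17->9, 3->2, 4->3, 10->5, 12->6
rank(y): 8->8, 7->7, 9->9, 1->1, 10->10, 4->4, 2->2, 6->6, 5->5, 3->3
Step 2: d_i = R_x(i) - R_y(i); compute d_i^2.
  (7-8)^2=1, (8-7)^2=1, (4-9)^2=25, (1-1)^2=0, (10-10)^2=0, (9-4)^2=25, (2-2)^2=0, (3-6)^2=9, (5-5)^2=0, (6-3)^2=9
sum(d^2) = 70.
Step 3: rho = 1 - 6*70 / (10*(10^2 - 1)) = 1 - 420/990 = 0.575758.
Step 4: Under H0, t = rho * sqrt((n-2)/(1-rho^2)) = 1.9917 ~ t(8).
Step 5: Two-sided p-value from the t-distribution with 8 df = 0.081553.
Step 6: alpha = 0.1. reject H0.

rho = 0.5758, p = 0.081553, reject H0 at alpha = 0.1.


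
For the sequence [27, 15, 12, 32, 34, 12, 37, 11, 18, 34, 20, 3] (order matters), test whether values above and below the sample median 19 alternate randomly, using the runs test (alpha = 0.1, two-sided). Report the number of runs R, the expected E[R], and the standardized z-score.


Step 1: Compute median = 19; label A = above, B = below.
Labels in order: ABBAABABBAAB  (n_A = 6, n_B = 6)
Step 2: Count runs R = 8.
Step 3: Under H0 (random ordering), E[R] = 2*n_A*n_B/(n_A+n_B) + 1 = 2*6*6/12 + 1 = 7.0000.
        Var[R] = 2*n_A*n_B*(2*n_A*n_B - n_A - n_B) / ((n_A+n_B)^2 * (n_A+n_B-1)) = 4320/1584 = 2.7273.
        SD[R] = 1.6514.
Step 4: Continuity-corrected z = (R - 0.5 - E[R]) / SD[R] = (8 - 0.5 - 7.0000) / 1.6514 = 0.3028.
Step 5: Two-sided p-value via normal approximation = 2*(1 - Phi(|z|)) = 0.762069.
Step 6: alpha = 0.1. fail to reject H0.

R = 8, z = 0.3028, p = 0.762069, fail to reject H0.


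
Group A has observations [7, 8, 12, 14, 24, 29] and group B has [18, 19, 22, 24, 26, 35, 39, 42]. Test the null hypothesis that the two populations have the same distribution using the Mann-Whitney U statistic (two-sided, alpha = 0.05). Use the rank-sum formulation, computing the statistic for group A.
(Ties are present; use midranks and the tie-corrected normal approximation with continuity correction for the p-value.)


Step 1: Combine and sort all 14 observations; assign midranks.
sorted (value, group): (7,X), (8,X), (12,X), (14,X), (18,Y), (19,Y), (22,Y), (24,X), (24,Y), (26,Y), (29,X), (35,Y), (39,Y), (42,Y)
ranks: 7->1, 8->2, 12->3, 14->4, 18->5, 19->6, 22->7, 24->8.5, 24->8.5, 26->10, 29->11, 35->12, 39->13, 42->14
Step 2: Rank sum for X: R1 = 1 + 2 + 3 + 4 + 8.5 + 11 = 29.5.
Step 3: U_X = R1 - n1(n1+1)/2 = 29.5 - 6*7/2 = 29.5 - 21 = 8.5.
       U_Y = n1*n2 - U_X = 48 - 8.5 = 39.5.
Step 4: Ties are present, so use the tie-corrected normal approximation (with continuity correction) for the p-value.
Step 5: p-value = 0.052547; compare to alpha = 0.05. fail to reject H0.

U_X = 8.5, p = 0.052547, fail to reject H0 at alpha = 0.05.


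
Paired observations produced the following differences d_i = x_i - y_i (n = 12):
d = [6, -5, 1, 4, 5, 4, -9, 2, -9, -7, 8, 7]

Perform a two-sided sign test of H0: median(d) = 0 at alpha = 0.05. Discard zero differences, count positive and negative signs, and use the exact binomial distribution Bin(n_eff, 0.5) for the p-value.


Step 1: Discard zero differences. Original n = 12; n_eff = number of nonzero differences = 12.
Nonzero differences (with sign): +6, -5, +1, +4, +5, +4, -9, +2, -9, -7, +8, +7
Step 2: Count signs: positive = 8, negative = 4.
Step 3: Under H0: P(positive) = 0.5, so the number of positives S ~ Bin(12, 0.5).
Step 4: Two-sided exact p-value = sum of Bin(12,0.5) probabilities at or below the observed probability = 0.387695.
Step 5: alpha = 0.05. fail to reject H0.

n_eff = 12, pos = 8, neg = 4, p = 0.387695, fail to reject H0.


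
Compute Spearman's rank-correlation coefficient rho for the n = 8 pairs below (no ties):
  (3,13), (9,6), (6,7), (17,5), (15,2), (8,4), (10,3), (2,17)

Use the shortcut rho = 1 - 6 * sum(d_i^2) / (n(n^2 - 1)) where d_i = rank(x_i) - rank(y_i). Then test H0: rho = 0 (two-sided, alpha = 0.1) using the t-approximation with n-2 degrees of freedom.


Step 1: Rank x and y separately (midranks; no ties here).
rank(x): 3->2, 9->5, 6->3, 17->8, 15->7, 8->4, 10->6, 2->1
rank(y): 13->7, 6->5, 7->6, 5->4, 2->1, 4->3, 3->2, 17->8
Step 2: d_i = R_x(i) - R_y(i); compute d_i^2.
  (2-7)^2=25, (5-5)^2=0, (3-6)^2=9, (8-4)^2=16, (7-1)^2=36, (4-3)^2=1, (6-2)^2=16, (1-8)^2=49
sum(d^2) = 152.
Step 3: rho = 1 - 6*152 / (8*(8^2 - 1)) = 1 - 912/504 = -0.809524.
Step 4: Under H0, t = rho * sqrt((n-2)/(1-rho^2)) = -3.3776 ~ t(6).
Step 5: Two-sided p-value from the t-distribution with 6 df = 0.014903.
Step 6: alpha = 0.1. reject H0.

rho = -0.8095, p = 0.014903, reject H0 at alpha = 0.1.


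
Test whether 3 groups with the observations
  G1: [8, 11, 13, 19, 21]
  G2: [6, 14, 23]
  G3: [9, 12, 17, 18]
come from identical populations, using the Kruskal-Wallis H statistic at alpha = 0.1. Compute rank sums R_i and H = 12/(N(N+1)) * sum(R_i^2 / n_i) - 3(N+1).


Step 1: Combine all N = 12 observations and assign midranks.
sorted (value, group, rank): (6,G2,1), (8,G1,2), (9,G3,3), (11,G1,4), (12,G3,5), (13,G1,6), (14,G2,7), (17,G3,8), (18,G3,9), (19,G1,10), (21,G1,11), (23,G2,12)
Step 2: Sum ranks within each group.
R_1 = 33 (n_1 = 5)
R_2 = 20 (n_2 = 3)
R_3 = 25 (n_3 = 4)
Step 3: H = 12/(N(N+1)) * sum(R_i^2/n_i) - 3(N+1)
     = 12/(12*13) * (33^2/5 + 20^2/3 + 25^2/4) - 3*13
     = 0.076923 * 507.383 - 39
     = 0.029487.
Step 4: No ties, so H is used without correction.
Step 5: Under H0, H ~ chi^2(2); p-value = 0.985365.
Step 6: alpha = 0.1. fail to reject H0.

H = 0.0295, df = 2, p = 0.985365, fail to reject H0.


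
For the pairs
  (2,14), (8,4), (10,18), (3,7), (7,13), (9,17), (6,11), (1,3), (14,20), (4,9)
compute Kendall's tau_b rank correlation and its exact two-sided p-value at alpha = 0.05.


Step 1: Enumerate the 45 unordered pairs (i,j) with i<j and classify each by sign(x_j-x_i) * sign(y_j-y_i).
  (1,2):dx=+6,dy=-10->D; (1,3):dx=+8,dy=+4->C; (1,4):dx=+1,dy=-7->D; (1,5):dx=+5,dy=-1->D
  (1,6):dx=+7,dy=+3->C; (1,7):dx=+4,dy=-3->D; (1,8):dx=-1,dy=-11->C; (1,9):dx=+12,dy=+6->C
  (1,10):dx=+2,dy=-5->D; (2,3):dx=+2,dy=+14->C; (2,4):dx=-5,dy=+3->D; (2,5):dx=-1,dy=+9->D
  (2,6):dx=+1,dy=+13->C; (2,7):dx=-2,dy=+7->D; (2,8):dx=-7,dy=-1->C; (2,9):dx=+6,dy=+16->C
  (2,10):dx=-4,dy=+5->D; (3,4):dx=-7,dy=-11->C; (3,5):dx=-3,dy=-5->C; (3,6):dx=-1,dy=-1->C
  (3,7):dx=-4,dy=-7->C; (3,8):dx=-9,dy=-15->C; (3,9):dx=+4,dy=+2->C; (3,10):dx=-6,dy=-9->C
  (4,5):dx=+4,dy=+6->C; (4,6):dx=+6,dy=+10->C; (4,7):dx=+3,dy=+4->C; (4,8):dx=-2,dy=-4->C
  (4,9):dx=+11,dy=+13->C; (4,10):dx=+1,dy=+2->C; (5,6):dx=+2,dy=+4->C; (5,7):dx=-1,dy=-2->C
  (5,8):dx=-6,dy=-10->C; (5,9):dx=+7,dy=+7->C; (5,10):dx=-3,dy=-4->C; (6,7):dx=-3,dy=-6->C
  (6,8):dx=-8,dy=-14->C; (6,9):dx=+5,dy=+3->C; (6,10):dx=-5,dy=-8->C; (7,8):dx=-5,dy=-8->C
  (7,9):dx=+8,dy=+9->C; (7,10):dx=-2,dy=-2->C; (8,9):dx=+13,dy=+17->C; (8,10):dx=+3,dy=+6->C
  (9,10):dx=-10,dy=-11->C
Step 2: C = 36, D = 9, total pairs = 45.
Step 3: tau = (C - D)/(n(n-1)/2) = (36 - 9)/45 = 0.600000.
Step 4: Exact two-sided p-value (enumerate n! = 3628800 permutations of y under H0): p = 0.016666.
Step 5: alpha = 0.05. reject H0.

tau_b = 0.6000 (C=36, D=9), p = 0.016666, reject H0.


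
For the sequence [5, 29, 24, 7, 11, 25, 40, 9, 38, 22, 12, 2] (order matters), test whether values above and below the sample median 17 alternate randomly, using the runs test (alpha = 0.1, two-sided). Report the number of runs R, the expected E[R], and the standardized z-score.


Step 1: Compute median = 17; label A = above, B = below.
Labels in order: BAABBAABAABB  (n_A = 6, n_B = 6)
Step 2: Count runs R = 7.
Step 3: Under H0 (random ordering), E[R] = 2*n_A*n_B/(n_A+n_B) + 1 = 2*6*6/12 + 1 = 7.0000.
        Var[R] = 2*n_A*n_B*(2*n_A*n_B - n_A - n_B) / ((n_A+n_B)^2 * (n_A+n_B-1)) = 4320/1584 = 2.7273.
        SD[R] = 1.6514.
Step 4: R = E[R], so z = 0 with no continuity correction.
Step 5: Two-sided p-value via normal approximation = 2*(1 - Phi(|z|)) = 1.000000.
Step 6: alpha = 0.1. fail to reject H0.

R = 7, z = 0.0000, p = 1.000000, fail to reject H0.


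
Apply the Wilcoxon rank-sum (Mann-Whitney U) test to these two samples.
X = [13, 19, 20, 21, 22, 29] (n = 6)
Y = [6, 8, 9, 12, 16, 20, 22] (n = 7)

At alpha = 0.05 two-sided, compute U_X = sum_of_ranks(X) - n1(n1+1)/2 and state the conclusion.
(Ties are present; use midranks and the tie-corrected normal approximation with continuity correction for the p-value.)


Step 1: Combine and sort all 13 observations; assign midranks.
sorted (value, group): (6,Y), (8,Y), (9,Y), (12,Y), (13,X), (16,Y), (19,X), (20,X), (20,Y), (21,X), (22,X), (22,Y), (29,X)
ranks: 6->1, 8->2, 9->3, 12->4, 13->5, 16->6, 19->7, 20->8.5, 20->8.5, 21->10, 22->11.5, 22->11.5, 29->13
Step 2: Rank sum for X: R1 = 5 + 7 + 8.5 + 10 + 11.5 + 13 = 55.
Step 3: U_X = R1 - n1(n1+1)/2 = 55 - 6*7/2 = 55 - 21 = 34.
       U_Y = n1*n2 - U_X = 42 - 34 = 8.
Step 4: Ties are present, so use the tie-corrected normal approximation (with continuity correction) for the p-value.
Step 5: p-value = 0.073351; compare to alpha = 0.05. fail to reject H0.

U_X = 34, p = 0.073351, fail to reject H0 at alpha = 0.05.


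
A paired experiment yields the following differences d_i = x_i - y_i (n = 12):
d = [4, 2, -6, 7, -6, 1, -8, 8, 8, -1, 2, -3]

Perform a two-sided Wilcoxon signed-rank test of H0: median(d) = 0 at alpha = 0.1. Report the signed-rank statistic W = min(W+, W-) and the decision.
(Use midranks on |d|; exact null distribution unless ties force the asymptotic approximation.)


Step 1: Drop any zero differences (none here) and take |d_i|.
|d| = [4, 2, 6, 7, 6, 1, 8, 8, 8, 1, 2, 3]
Step 2: Midrank |d_i| (ties get averaged ranks).
ranks: |4|->6, |2|->3.5, |6|->7.5, |7|->9, |6|->7.5, |1|->1.5, |8|->11, |8|->11, |8|->11, |1|->1.5, |2|->3.5, |3|->5
Step 3: Attach original signs; sum ranks with positive sign and with negative sign.
W+ = 6 + 3.5 + 9 + 1.5 + 11 + 11 + 3.5 = 45.5
W- = 7.5 + 7.5 + 11 + 1.5 + 5 = 32.5
(Check: W+ + W- = 78 should equal n(n+1)/2 = 78.)
Step 4: Test statistic W = min(W+, W-) = 32.5.
Step 5: Ties in |d|, so use the tie-corrected normal approximation.
        E[W] = n(n+1)/4 = 12*13/4 = 39.
        Tie groups: |d|=1 (t=2), |d|=2 (t=2), |d|=6 (t=2), |d|=8 (t=3); sum(t^3 - t) = 42.
        Var[W] = n(n+1)(2n+1)/24 - sum(t^3-t)/48 = 3900/24 - 42/48 = 161.625.
        z = (W - E[W]) / sqrt(Var[W]) = (32.5 - 39) / 12.7132 = -0.5113.
        Two-sided p = 2*Phi(z) = 0.609155.
Step 6: alpha = 0.1. fail to reject H0.

W+ = 45.5, W- = 32.5, W = min = 32.5, p = 0.609155, fail to reject H0.


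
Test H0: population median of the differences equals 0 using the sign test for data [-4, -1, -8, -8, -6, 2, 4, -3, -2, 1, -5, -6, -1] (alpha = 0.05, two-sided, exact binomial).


Step 1: Discard zero differences. Original n = 13; n_eff = number of nonzero differences = 13.
Nonzero differences (with sign): -4, -1, -8, -8, -6, +2, +4, -3, -2, +1, -5, -6, -1
Step 2: Count signs: positive = 3, negative = 10.
Step 3: Under H0: P(positive) = 0.5, so the number of positives S ~ Bin(13, 0.5).
Step 4: Two-sided exact p-value = sum of Bin(13,0.5) probabilities at or below the observed probability = 0.092285.
Step 5: alpha = 0.05. fail to reject H0.

n_eff = 13, pos = 3, neg = 10, p = 0.092285, fail to reject H0.


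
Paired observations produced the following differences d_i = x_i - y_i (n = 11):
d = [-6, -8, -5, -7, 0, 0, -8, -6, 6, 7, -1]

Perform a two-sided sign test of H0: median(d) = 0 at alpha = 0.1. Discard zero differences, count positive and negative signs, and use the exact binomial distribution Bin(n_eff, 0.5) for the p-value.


Step 1: Discard zero differences. Original n = 11; n_eff = number of nonzero differences = 9.
Nonzero differences (with sign): -6, -8, -5, -7, -8, -6, +6, +7, -1
Step 2: Count signs: positive = 2, negative = 7.
Step 3: Under H0: P(positive) = 0.5, so the number of positives S ~ Bin(9, 0.5).
Step 4: Two-sided exact p-value = sum of Bin(9,0.5) probabilities at or below the observed probability = 0.179688.
Step 5: alpha = 0.1. fail to reject H0.

n_eff = 9, pos = 2, neg = 7, p = 0.179688, fail to reject H0.


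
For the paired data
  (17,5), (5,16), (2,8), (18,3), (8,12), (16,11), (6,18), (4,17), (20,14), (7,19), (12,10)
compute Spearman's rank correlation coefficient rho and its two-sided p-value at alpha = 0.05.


Step 1: Rank x and y separately (midranks; no ties here).
rank(x): 17->9, 5->3, 2->1, 18->10, 8->6, 16->8, 6->4, 4->2, 20->11, 7->5, 12->7
rank(y): 5->2, 16->8, 8->3, 3->1, 12->6, 11->5, 18->10, 17->9, 14->7, 19->11, 10->4
Step 2: d_i = R_x(i) - R_y(i); compute d_i^2.
  (9-2)^2=49, (3-8)^2=25, (1-3)^2=4, (10-1)^2=81, (6-6)^2=0, (8-5)^2=9, (4-10)^2=36, (2-9)^2=49, (11-7)^2=16, (5-11)^2=36, (7-4)^2=9
sum(d^2) = 314.
Step 3: rho = 1 - 6*314 / (11*(11^2 - 1)) = 1 - 1884/1320 = -0.427273.
Step 4: Under H0, t = rho * sqrt((n-2)/(1-rho^2)) = -1.4177 ~ t(9).
Step 5: Two-sided p-value from the t-distribution with 9 df = 0.189944.
Step 6: alpha = 0.05. fail to reject H0.

rho = -0.4273, p = 0.189944, fail to reject H0 at alpha = 0.05.


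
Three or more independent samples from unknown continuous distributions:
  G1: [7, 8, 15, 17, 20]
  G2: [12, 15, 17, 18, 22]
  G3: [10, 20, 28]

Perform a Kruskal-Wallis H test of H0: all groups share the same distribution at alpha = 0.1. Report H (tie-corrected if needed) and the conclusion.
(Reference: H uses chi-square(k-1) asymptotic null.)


Step 1: Combine all N = 13 observations and assign midranks.
sorted (value, group, rank): (7,G1,1), (8,G1,2), (10,G3,3), (12,G2,4), (15,G1,5.5), (15,G2,5.5), (17,G1,7.5), (17,G2,7.5), (18,G2,9), (20,G1,10.5), (20,G3,10.5), (22,G2,12), (28,G3,13)
Step 2: Sum ranks within each group.
R_1 = 26.5 (n_1 = 5)
R_2 = 38 (n_2 = 5)
R_3 = 26.5 (n_3 = 3)
Step 3: H = 12/(N(N+1)) * sum(R_i^2/n_i) - 3(N+1)
     = 12/(13*14) * (26.5^2/5 + 38^2/5 + 26.5^2/3) - 3*14
     = 0.065934 * 663.333 - 42
     = 1.736264.
Step 4: Ties present; correction factor C = 1 - 18/(13^3 - 13) = 0.991758. Corrected H = 1.736264 / 0.991758 = 1.750693.
Step 5: Under H0, H ~ chi^2(2); p-value = 0.416718.
Step 6: alpha = 0.1. fail to reject H0.

H = 1.7507, df = 2, p = 0.416718, fail to reject H0.


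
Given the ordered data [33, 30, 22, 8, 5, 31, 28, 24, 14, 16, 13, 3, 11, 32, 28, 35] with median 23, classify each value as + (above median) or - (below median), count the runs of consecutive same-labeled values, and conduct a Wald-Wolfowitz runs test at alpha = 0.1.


Step 1: Compute median = 23; label A = above, B = below.
Labels in order: AABBBAAABBBBBAAA  (n_A = 8, n_B = 8)
Step 2: Count runs R = 5.
Step 3: Under H0 (random ordering), E[R] = 2*n_A*n_B/(n_A+n_B) + 1 = 2*8*8/16 + 1 = 9.0000.
        Var[R] = 2*n_A*n_B*(2*n_A*n_B - n_A - n_B) / ((n_A+n_B)^2 * (n_A+n_B-1)) = 14336/3840 = 3.7333.
        SD[R] = 1.9322.
Step 4: Continuity-corrected z = (R + 0.5 - E[R]) / SD[R] = (5 + 0.5 - 9.0000) / 1.9322 = -1.8114.
Step 5: Two-sided p-value via normal approximation = 2*(1 - Phi(|z|)) = 0.070076.
Step 6: alpha = 0.1. reject H0.

R = 5, z = -1.8114, p = 0.070076, reject H0.


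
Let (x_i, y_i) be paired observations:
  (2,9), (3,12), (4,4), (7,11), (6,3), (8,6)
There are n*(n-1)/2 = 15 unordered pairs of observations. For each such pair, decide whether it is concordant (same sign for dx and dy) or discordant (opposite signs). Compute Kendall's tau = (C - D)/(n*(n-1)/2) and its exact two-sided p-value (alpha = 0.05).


Step 1: Enumerate the 15 unordered pairs (i,j) with i<j and classify each by sign(x_j-x_i) * sign(y_j-y_i).
  (1,2):dx=+1,dy=+3->C; (1,3):dx=+2,dy=-5->D; (1,4):dx=+5,dy=+2->C; (1,5):dx=+4,dy=-6->D
  (1,6):dx=+6,dy=-3->D; (2,3):dx=+1,dy=-8->D; (2,4):dx=+4,dy=-1->D; (2,5):dx=+3,dy=-9->D
  (2,6):dx=+5,dy=-6->D; (3,4):dx=+3,dy=+7->C; (3,5):dx=+2,dy=-1->D; (3,6):dx=+4,dy=+2->C
  (4,5):dx=-1,dy=-8->C; (4,6):dx=+1,dy=-5->D; (5,6):dx=+2,dy=+3->C
Step 2: C = 6, D = 9, total pairs = 15.
Step 3: tau = (C - D)/(n(n-1)/2) = (6 - 9)/15 = -0.200000.
Step 4: Exact two-sided p-value (enumerate n! = 720 permutations of y under H0): p = 0.719444.
Step 5: alpha = 0.05. fail to reject H0.

tau_b = -0.2000 (C=6, D=9), p = 0.719444, fail to reject H0.


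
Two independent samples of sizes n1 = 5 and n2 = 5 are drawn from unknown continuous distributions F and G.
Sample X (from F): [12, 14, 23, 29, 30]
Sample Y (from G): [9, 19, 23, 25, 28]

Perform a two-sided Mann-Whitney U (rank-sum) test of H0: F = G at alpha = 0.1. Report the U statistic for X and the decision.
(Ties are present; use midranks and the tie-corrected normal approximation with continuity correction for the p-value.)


Step 1: Combine and sort all 10 observations; assign midranks.
sorted (value, group): (9,Y), (12,X), (14,X), (19,Y), (23,X), (23,Y), (25,Y), (28,Y), (29,X), (30,X)
ranks: 9->1, 12->2, 14->3, 19->4, 23->5.5, 23->5.5, 25->7, 28->8, 29->9, 30->10
Step 2: Rank sum for X: R1 = 2 + 3 + 5.5 + 9 + 10 = 29.5.
Step 3: U_X = R1 - n1(n1+1)/2 = 29.5 - 5*6/2 = 29.5 - 15 = 14.5.
       U_Y = n1*n2 - U_X = 25 - 14.5 = 10.5.
Step 4: Ties are present, so use the tie-corrected normal approximation (with continuity correction) for the p-value.
Step 5: p-value = 0.753298; compare to alpha = 0.1. fail to reject H0.

U_X = 14.5, p = 0.753298, fail to reject H0 at alpha = 0.1.


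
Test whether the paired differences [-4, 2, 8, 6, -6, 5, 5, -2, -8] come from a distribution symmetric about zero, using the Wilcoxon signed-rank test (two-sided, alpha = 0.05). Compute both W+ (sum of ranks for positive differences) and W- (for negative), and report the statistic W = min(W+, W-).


Step 1: Drop any zero differences (none here) and take |d_i|.
|d| = [4, 2, 8, 6, 6, 5, 5, 2, 8]
Step 2: Midrank |d_i| (ties get averaged ranks).
ranks: |4|->3, |2|->1.5, |8|->8.5, |6|->6.5, |6|->6.5, |5|->4.5, |5|->4.5, |2|->1.5, |8|->8.5
Step 3: Attach original signs; sum ranks with positive sign and with negative sign.
W+ = 1.5 + 8.5 + 6.5 + 4.5 + 4.5 = 25.5
W- = 3 + 6.5 + 1.5 + 8.5 = 19.5
(Check: W+ + W- = 45 should equal n(n+1)/2 = 45.)
Step 4: Test statistic W = min(W+, W-) = 19.5.
Step 5: Ties in |d|, so use the tie-corrected normal approximation.
        E[W] = n(n+1)/4 = 9*10/4 = 22.5.
        Tie groups: |d|=2 (t=2), |d|=5 (t=2), |d|=6 (t=2), |d|=8 (t=2); sum(t^3 - t) = 24.
        Var[W] = n(n+1)(2n+1)/24 - sum(t^3-t)/48 = 1710/24 - 24/48 = 70.75.
        z = (W - E[W]) / sqrt(Var[W]) = (19.5 - 22.5) / 8.4113 = -0.3567.
        Two-sided p = 2*Phi(z) = 0.721344.
Step 6: alpha = 0.05. fail to reject H0.

W+ = 25.5, W- = 19.5, W = min = 19.5, p = 0.721344, fail to reject H0.


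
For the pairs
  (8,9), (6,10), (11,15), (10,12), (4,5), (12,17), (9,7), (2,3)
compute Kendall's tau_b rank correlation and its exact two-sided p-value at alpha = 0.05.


Step 1: Enumerate the 28 unordered pairs (i,j) with i<j and classify each by sign(x_j-x_i) * sign(y_j-y_i).
  (1,2):dx=-2,dy=+1->D; (1,3):dx=+3,dy=+6->C; (1,4):dx=+2,dy=+3->C; (1,5):dx=-4,dy=-4->C
  (1,6):dx=+4,dy=+8->C; (1,7):dx=+1,dy=-2->D; (1,8):dx=-6,dy=-6->C; (2,3):dx=+5,dy=+5->C
  (2,4):dx=+4,dy=+2->C; (2,5):dx=-2,dy=-5->C; (2,6):dx=+6,dy=+7->C; (2,7):dx=+3,dy=-3->D
  (2,8):dx=-4,dy=-7->C; (3,4):dx=-1,dy=-3->C; (3,5):dx=-7,dy=-10->C; (3,6):dx=+1,dy=+2->C
  (3,7):dx=-2,dy=-8->C; (3,8):dx=-9,dy=-12->C; (4,5):dx=-6,dy=-7->C; (4,6):dx=+2,dy=+5->C
  (4,7):dx=-1,dy=-5->C; (4,8):dx=-8,dy=-9->C; (5,6):dx=+8,dy=+12->C; (5,7):dx=+5,dy=+2->C
  (5,8):dx=-2,dy=-2->C; (6,7):dx=-3,dy=-10->C; (6,8):dx=-10,dy=-14->C; (7,8):dx=-7,dy=-4->C
Step 2: C = 25, D = 3, total pairs = 28.
Step 3: tau = (C - D)/(n(n-1)/2) = (25 - 3)/28 = 0.785714.
Step 4: Exact two-sided p-value (enumerate n! = 40320 permutations of y under H0): p = 0.005506.
Step 5: alpha = 0.05. reject H0.

tau_b = 0.7857 (C=25, D=3), p = 0.005506, reject H0.


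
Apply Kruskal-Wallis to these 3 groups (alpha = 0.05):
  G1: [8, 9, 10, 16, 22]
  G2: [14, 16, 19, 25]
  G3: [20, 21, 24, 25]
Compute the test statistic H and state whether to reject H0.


Step 1: Combine all N = 13 observations and assign midranks.
sorted (value, group, rank): (8,G1,1), (9,G1,2), (10,G1,3), (14,G2,4), (16,G1,5.5), (16,G2,5.5), (19,G2,7), (20,G3,8), (21,G3,9), (22,G1,10), (24,G3,11), (25,G2,12.5), (25,G3,12.5)
Step 2: Sum ranks within each group.
R_1 = 21.5 (n_1 = 5)
R_2 = 29 (n_2 = 4)
R_3 = 40.5 (n_3 = 4)
Step 3: H = 12/(N(N+1)) * sum(R_i^2/n_i) - 3(N+1)
     = 12/(13*14) * (21.5^2/5 + 29^2/4 + 40.5^2/4) - 3*14
     = 0.065934 * 712.763 - 42
     = 4.995330.
Step 4: Ties present; correction factor C = 1 - 12/(13^3 - 13) = 0.994505. Corrected H = 4.995330 / 0.994505 = 5.022928.
Step 5: Under H0, H ~ chi^2(2); p-value = 0.081149.
Step 6: alpha = 0.05. fail to reject H0.

H = 5.0229, df = 2, p = 0.081149, fail to reject H0.


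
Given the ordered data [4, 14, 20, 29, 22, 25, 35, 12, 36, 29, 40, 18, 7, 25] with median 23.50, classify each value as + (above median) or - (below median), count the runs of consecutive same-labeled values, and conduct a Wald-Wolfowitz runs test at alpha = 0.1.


Step 1: Compute median = 23.50; label A = above, B = below.
Labels in order: BBBABAABAAABBA  (n_A = 7, n_B = 7)
Step 2: Count runs R = 8.
Step 3: Under H0 (random ordering), E[R] = 2*n_A*n_B/(n_A+n_B) + 1 = 2*7*7/14 + 1 = 8.0000.
        Var[R] = 2*n_A*n_B*(2*n_A*n_B - n_A - n_B) / ((n_A+n_B)^2 * (n_A+n_B-1)) = 8232/2548 = 3.2308.
        SD[R] = 1.7974.
Step 4: R = E[R], so z = 0 with no continuity correction.
Step 5: Two-sided p-value via normal approximation = 2*(1 - Phi(|z|)) = 1.000000.
Step 6: alpha = 0.1. fail to reject H0.

R = 8, z = 0.0000, p = 1.000000, fail to reject H0.


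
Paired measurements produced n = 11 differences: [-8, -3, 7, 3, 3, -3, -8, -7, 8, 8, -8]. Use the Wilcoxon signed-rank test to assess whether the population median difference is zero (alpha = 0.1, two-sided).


Step 1: Drop any zero differences (none here) and take |d_i|.
|d| = [8, 3, 7, 3, 3, 3, 8, 7, 8, 8, 8]
Step 2: Midrank |d_i| (ties get averaged ranks).
ranks: |8|->9, |3|->2.5, |7|->5.5, |3|->2.5, |3|->2.5, |3|->2.5, |8|->9, |7|->5.5, |8|->9, |8|->9, |8|->9
Step 3: Attach original signs; sum ranks with positive sign and with negative sign.
W+ = 5.5 + 2.5 + 2.5 + 9 + 9 = 28.5
W- = 9 + 2.5 + 2.5 + 9 + 5.5 + 9 = 37.5
(Check: W+ + W- = 66 should equal n(n+1)/2 = 66.)
Step 4: Test statistic W = min(W+, W-) = 28.5.
Step 5: Ties in |d|, so use the tie-corrected normal approximation.
        E[W] = n(n+1)/4 = 11*12/4 = 33.
        Tie groups: |d|=3 (t=4), |d|=7 (t=2), |d|=8 (t=5); sum(t^3 - t) = 186.
        Var[W] = n(n+1)(2n+1)/24 - sum(t^3-t)/48 = 3036/24 - 186/48 = 122.625.
        z = (W - E[W]) / sqrt(Var[W]) = (28.5 - 33) / 11.0736 = -0.4064.
        Two-sided p = 2*Phi(z) = 0.684470.
Step 6: alpha = 0.1. fail to reject H0.

W+ = 28.5, W- = 37.5, W = min = 28.5, p = 0.684470, fail to reject H0.


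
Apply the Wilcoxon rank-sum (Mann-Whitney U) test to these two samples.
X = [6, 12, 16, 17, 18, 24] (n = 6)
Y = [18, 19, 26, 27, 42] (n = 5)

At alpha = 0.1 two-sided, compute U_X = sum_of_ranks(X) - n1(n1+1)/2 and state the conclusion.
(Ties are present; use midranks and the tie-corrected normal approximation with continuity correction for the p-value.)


Step 1: Combine and sort all 11 observations; assign midranks.
sorted (value, group): (6,X), (12,X), (16,X), (17,X), (18,X), (18,Y), (19,Y), (24,X), (26,Y), (27,Y), (42,Y)
ranks: 6->1, 12->2, 16->3, 17->4, 18->5.5, 18->5.5, 19->7, 24->8, 26->9, 27->10, 42->11
Step 2: Rank sum for X: R1 = 1 + 2 + 3 + 4 + 5.5 + 8 = 23.5.
Step 3: U_X = R1 - n1(n1+1)/2 = 23.5 - 6*7/2 = 23.5 - 21 = 2.5.
       U_Y = n1*n2 - U_X = 30 - 2.5 = 27.5.
Step 4: Ties are present, so use the tie-corrected normal approximation (with continuity correction) for the p-value.
Step 5: p-value = 0.028100; compare to alpha = 0.1. reject H0.

U_X = 2.5, p = 0.028100, reject H0 at alpha = 0.1.


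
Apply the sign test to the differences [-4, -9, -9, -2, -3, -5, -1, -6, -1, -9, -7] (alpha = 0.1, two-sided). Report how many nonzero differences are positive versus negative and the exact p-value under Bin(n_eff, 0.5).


Step 1: Discard zero differences. Original n = 11; n_eff = number of nonzero differences = 11.
Nonzero differences (with sign): -4, -9, -9, -2, -3, -5, -1, -6, -1, -9, -7
Step 2: Count signs: positive = 0, negative = 11.
Step 3: Under H0: P(positive) = 0.5, so the number of positives S ~ Bin(11, 0.5).
Step 4: Two-sided exact p-value = sum of Bin(11,0.5) probabilities at or below the observed probability = 0.000977.
Step 5: alpha = 0.1. reject H0.

n_eff = 11, pos = 0, neg = 11, p = 0.000977, reject H0.


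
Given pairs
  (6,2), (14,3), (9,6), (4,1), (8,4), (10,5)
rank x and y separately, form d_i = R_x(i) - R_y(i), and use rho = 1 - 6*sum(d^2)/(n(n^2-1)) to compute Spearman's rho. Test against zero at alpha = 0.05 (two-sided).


Step 1: Rank x and y separately (midranks; no ties here).
rank(x): 6->2, 14->6, 9->4, 4->1, 8->3, 10->5
rank(y): 2->2, 3->3, 6->6, 1->1, 4->4, 5->5
Step 2: d_i = R_x(i) - R_y(i); compute d_i^2.
  (2-2)^2=0, (6-3)^2=9, (4-6)^2=4, (1-1)^2=0, (3-4)^2=1, (5-5)^2=0
sum(d^2) = 14.
Step 3: rho = 1 - 6*14 / (6*(6^2 - 1)) = 1 - 84/210 = 0.600000.
Step 4: Under H0, t = rho * sqrt((n-2)/(1-rho^2)) = 1.5000 ~ t(4).
Step 5: Two-sided p-value from the t-distribution with 4 df = 0.208000.
Step 6: alpha = 0.05. fail to reject H0.

rho = 0.6000, p = 0.208000, fail to reject H0 at alpha = 0.05.


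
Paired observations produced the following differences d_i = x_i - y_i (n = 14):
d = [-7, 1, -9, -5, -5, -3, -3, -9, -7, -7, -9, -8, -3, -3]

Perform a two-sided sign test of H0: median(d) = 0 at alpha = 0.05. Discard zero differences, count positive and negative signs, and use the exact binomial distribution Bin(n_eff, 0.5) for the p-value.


Step 1: Discard zero differences. Original n = 14; n_eff = number of nonzero differences = 14.
Nonzero differences (with sign): -7, +1, -9, -5, -5, -3, -3, -9, -7, -7, -9, -8, -3, -3
Step 2: Count signs: positive = 1, negative = 13.
Step 3: Under H0: P(positive) = 0.5, so the number of positives S ~ Bin(14, 0.5).
Step 4: Two-sided exact p-value = sum of Bin(14,0.5) probabilities at or below the observed probability = 0.001831.
Step 5: alpha = 0.05. reject H0.

n_eff = 14, pos = 1, neg = 13, p = 0.001831, reject H0.


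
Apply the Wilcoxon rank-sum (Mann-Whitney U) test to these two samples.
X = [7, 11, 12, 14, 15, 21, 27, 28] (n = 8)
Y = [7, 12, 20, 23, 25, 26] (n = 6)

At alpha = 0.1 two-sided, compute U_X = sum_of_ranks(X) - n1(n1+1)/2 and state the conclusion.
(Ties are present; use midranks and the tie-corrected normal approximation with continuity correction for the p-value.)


Step 1: Combine and sort all 14 observations; assign midranks.
sorted (value, group): (7,X), (7,Y), (11,X), (12,X), (12,Y), (14,X), (15,X), (20,Y), (21,X), (23,Y), (25,Y), (26,Y), (27,X), (28,X)
ranks: 7->1.5, 7->1.5, 11->3, 12->4.5, 12->4.5, 14->6, 15->7, 20->8, 21->9, 23->10, 25->11, 26->12, 27->13, 28->14
Step 2: Rank sum for X: R1 = 1.5 + 3 + 4.5 + 6 + 7 + 9 + 13 + 14 = 58.
Step 3: U_X = R1 - n1(n1+1)/2 = 58 - 8*9/2 = 58 - 36 = 22.
       U_Y = n1*n2 - U_X = 48 - 22 = 26.
Step 4: Ties are present, so use the tie-corrected normal approximation (with continuity correction) for the p-value.
Step 5: p-value = 0.846116; compare to alpha = 0.1. fail to reject H0.

U_X = 22, p = 0.846116, fail to reject H0 at alpha = 0.1.


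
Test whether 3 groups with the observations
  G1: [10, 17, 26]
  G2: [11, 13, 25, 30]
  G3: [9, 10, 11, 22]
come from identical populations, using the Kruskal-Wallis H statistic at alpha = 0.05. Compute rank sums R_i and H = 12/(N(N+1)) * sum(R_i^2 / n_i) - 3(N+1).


Step 1: Combine all N = 11 observations and assign midranks.
sorted (value, group, rank): (9,G3,1), (10,G1,2.5), (10,G3,2.5), (11,G2,4.5), (11,G3,4.5), (13,G2,6), (17,G1,7), (22,G3,8), (25,G2,9), (26,G1,10), (30,G2,11)
Step 2: Sum ranks within each group.
R_1 = 19.5 (n_1 = 3)
R_2 = 30.5 (n_2 = 4)
R_3 = 16 (n_3 = 4)
Step 3: H = 12/(N(N+1)) * sum(R_i^2/n_i) - 3(N+1)
     = 12/(11*12) * (19.5^2/3 + 30.5^2/4 + 16^2/4) - 3*12
     = 0.090909 * 423.312 - 36
     = 2.482955.
Step 4: Ties present; correction factor C = 1 - 12/(11^3 - 11) = 0.990909. Corrected H = 2.482955 / 0.990909 = 2.505734.
Step 5: Under H0, H ~ chi^2(2); p-value = 0.285685.
Step 6: alpha = 0.05. fail to reject H0.

H = 2.5057, df = 2, p = 0.285685, fail to reject H0.


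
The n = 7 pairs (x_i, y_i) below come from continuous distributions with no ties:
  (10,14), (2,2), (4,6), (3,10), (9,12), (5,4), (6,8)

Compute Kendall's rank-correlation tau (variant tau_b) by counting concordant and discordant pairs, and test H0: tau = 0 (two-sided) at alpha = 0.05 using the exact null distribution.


Step 1: Enumerate the 21 unordered pairs (i,j) with i<j and classify each by sign(x_j-x_i) * sign(y_j-y_i).
  (1,2):dx=-8,dy=-12->C; (1,3):dx=-6,dy=-8->C; (1,4):dx=-7,dy=-4->C; (1,5):dx=-1,dy=-2->C
  (1,6):dx=-5,dy=-10->C; (1,7):dx=-4,dy=-6->C; (2,3):dx=+2,dy=+4->C; (2,4):dx=+1,dy=+8->C
  (2,5):dx=+7,dy=+10->C; (2,6):dx=+3,dy=+2->C; (2,7):dx=+4,dy=+6->C; (3,4):dx=-1,dy=+4->D
  (3,5):dx=+5,dy=+6->C; (3,6):dx=+1,dy=-2->D; (3,7):dx=+2,dy=+2->C; (4,5):dx=+6,dy=+2->C
  (4,6):dx=+2,dy=-6->D; (4,7):dx=+3,dy=-2->D; (5,6):dx=-4,dy=-8->C; (5,7):dx=-3,dy=-4->C
  (6,7):dx=+1,dy=+4->C
Step 2: C = 17, D = 4, total pairs = 21.
Step 3: tau = (C - D)/(n(n-1)/2) = (17 - 4)/21 = 0.619048.
Step 4: Exact two-sided p-value (enumerate n! = 5040 permutations of y under H0): p = 0.069048.
Step 5: alpha = 0.05. fail to reject H0.

tau_b = 0.6190 (C=17, D=4), p = 0.069048, fail to reject H0.


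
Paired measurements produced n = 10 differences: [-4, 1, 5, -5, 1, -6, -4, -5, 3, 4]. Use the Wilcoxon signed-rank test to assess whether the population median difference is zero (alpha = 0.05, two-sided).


Step 1: Drop any zero differences (none here) and take |d_i|.
|d| = [4, 1, 5, 5, 1, 6, 4, 5, 3, 4]
Step 2: Midrank |d_i| (ties get averaged ranks).
ranks: |4|->5, |1|->1.5, |5|->8, |5|->8, |1|->1.5, |6|->10, |4|->5, |5|->8, |3|->3, |4|->5
Step 3: Attach original signs; sum ranks with positive sign and with negative sign.
W+ = 1.5 + 8 + 1.5 + 3 + 5 = 19
W- = 5 + 8 + 10 + 5 + 8 = 36
(Check: W+ + W- = 55 should equal n(n+1)/2 = 55.)
Step 4: Test statistic W = min(W+, W-) = 19.
Step 5: Ties in |d|, so use the tie-corrected normal approximation.
        E[W] = n(n+1)/4 = 10*11/4 = 27.5.
        Tie groups: |d|=1 (t=2), |d|=4 (t=3), |d|=5 (t=3); sum(t^3 - t) = 54.
        Var[W] = n(n+1)(2n+1)/24 - sum(t^3-t)/48 = 2310/24 - 54/48 = 95.125.
        z = (W - E[W]) / sqrt(Var[W]) = (19 - 27.5) / 9.7532 = -0.8715.
        Two-sided p = 2*Phi(z) = 0.383477.
Step 6: alpha = 0.05. fail to reject H0.

W+ = 19, W- = 36, W = min = 19, p = 0.383477, fail to reject H0.


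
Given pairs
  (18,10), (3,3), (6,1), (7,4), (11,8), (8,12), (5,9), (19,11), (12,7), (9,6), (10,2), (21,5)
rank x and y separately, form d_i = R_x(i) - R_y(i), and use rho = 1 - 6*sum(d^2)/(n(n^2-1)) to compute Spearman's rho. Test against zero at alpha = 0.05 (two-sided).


Step 1: Rank x and y separately (midranks; no ties here).
rank(x): 18->10, 3->1, 6->3, 7->4, 11->8, 8->5, 5->2, 19->11, 12->9, 9->6, 10->7, 21->12
rank(y): 10->10, 3->3, 1->1, 4->4, 8->8, 12->12, 9->9, 11->11, 7->7, 6->6, 2->2, 5->5
Step 2: d_i = R_x(i) - R_y(i); compute d_i^2.
  (10-10)^2=0, (1-3)^2=4, (3-1)^2=4, (4-4)^2=0, (8-8)^2=0, (5-12)^2=49, (2-9)^2=49, (11-11)^2=0, (9-7)^2=4, (6-6)^2=0, (7-2)^2=25, (12-5)^2=49
sum(d^2) = 184.
Step 3: rho = 1 - 6*184 / (12*(12^2 - 1)) = 1 - 1104/1716 = 0.356643.
Step 4: Under H0, t = rho * sqrt((n-2)/(1-rho^2)) = 1.2072 ~ t(10).
Step 5: Two-sided p-value from the t-distribution with 10 df = 0.255138.
Step 6: alpha = 0.05. fail to reject H0.

rho = 0.3566, p = 0.255138, fail to reject H0 at alpha = 0.05.
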